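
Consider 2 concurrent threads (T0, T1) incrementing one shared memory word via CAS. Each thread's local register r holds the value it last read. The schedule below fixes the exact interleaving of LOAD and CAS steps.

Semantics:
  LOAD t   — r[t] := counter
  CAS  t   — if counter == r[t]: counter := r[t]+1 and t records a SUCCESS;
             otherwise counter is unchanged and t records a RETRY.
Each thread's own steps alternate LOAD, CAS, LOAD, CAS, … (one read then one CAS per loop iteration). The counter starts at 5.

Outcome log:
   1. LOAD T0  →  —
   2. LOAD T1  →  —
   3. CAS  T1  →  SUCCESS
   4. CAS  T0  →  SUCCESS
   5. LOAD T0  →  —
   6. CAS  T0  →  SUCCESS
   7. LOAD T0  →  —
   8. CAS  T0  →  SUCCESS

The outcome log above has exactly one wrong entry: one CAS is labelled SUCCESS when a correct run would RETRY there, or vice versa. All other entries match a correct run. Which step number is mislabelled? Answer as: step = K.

step = 4

Correct run:
[1] T0.load  rd  (counter 5, T0.r 5)
[2] T1.load  rd  (counter 5, T1.r 5)
[3] T1.cas  hit  (counter 6, T1.r 5)
[4] T0.cas  miss  (counter 6, T0.r 5)
[5] T0.load  rd  (counter 6, T0.r 6)
[6] T0.cas  hit  (counter 7, T0.r 6)
[7] T0.load  rd  (counter 7, T0.r 7)
[8] T0.cas  hit  (counter 8, T0.r 7)
Log disagrees first at step 4.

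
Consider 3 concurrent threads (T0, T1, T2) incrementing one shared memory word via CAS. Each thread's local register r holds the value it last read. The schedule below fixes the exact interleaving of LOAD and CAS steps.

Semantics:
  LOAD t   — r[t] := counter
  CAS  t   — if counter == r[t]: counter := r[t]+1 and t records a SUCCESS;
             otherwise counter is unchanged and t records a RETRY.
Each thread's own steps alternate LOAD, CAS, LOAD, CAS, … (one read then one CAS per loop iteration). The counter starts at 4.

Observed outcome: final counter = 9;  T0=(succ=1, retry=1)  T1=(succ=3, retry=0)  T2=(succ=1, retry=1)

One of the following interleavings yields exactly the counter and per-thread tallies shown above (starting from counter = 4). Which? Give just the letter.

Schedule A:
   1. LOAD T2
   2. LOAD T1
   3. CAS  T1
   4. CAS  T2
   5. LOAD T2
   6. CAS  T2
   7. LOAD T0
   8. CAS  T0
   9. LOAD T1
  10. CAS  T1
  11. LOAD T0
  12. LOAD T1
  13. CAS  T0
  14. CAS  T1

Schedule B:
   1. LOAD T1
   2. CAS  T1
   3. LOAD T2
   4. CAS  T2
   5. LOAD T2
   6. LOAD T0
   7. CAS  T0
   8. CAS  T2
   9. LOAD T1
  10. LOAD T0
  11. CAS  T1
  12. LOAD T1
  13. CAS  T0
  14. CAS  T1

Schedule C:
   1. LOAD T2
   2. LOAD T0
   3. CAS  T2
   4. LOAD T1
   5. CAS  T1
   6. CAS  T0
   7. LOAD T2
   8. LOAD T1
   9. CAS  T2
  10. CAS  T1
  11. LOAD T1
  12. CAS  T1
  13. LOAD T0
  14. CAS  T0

Simulating candidate B:
   1) LOAD T1:  M=4  r_T1=4
   2) CAS  T1:  M=5  r_T1=4 ✓
   3) LOAD T2:  M=5  r_T2=5
   4) CAS  T2:  M=6  r_T2=5 ✓
   5) LOAD T2:  M=6  r_T2=6
   6) LOAD T0:  M=6  r_T0=6
   7) CAS  T0:  M=7  r_T0=6 ✓
   8) CAS  T2:  M=7  r_T2=6 ✗
   9) LOAD T1:  M=7  r_T1=7
  10) LOAD T0:  M=7  r_T0=7
  11) CAS  T1:  M=8  r_T1=7 ✓
  12) LOAD T1:  M=8  r_T1=8
  13) CAS  T0:  M=8  r_T0=7 ✗
  14) CAS  T1:  M=9  r_T1=8 ✓

B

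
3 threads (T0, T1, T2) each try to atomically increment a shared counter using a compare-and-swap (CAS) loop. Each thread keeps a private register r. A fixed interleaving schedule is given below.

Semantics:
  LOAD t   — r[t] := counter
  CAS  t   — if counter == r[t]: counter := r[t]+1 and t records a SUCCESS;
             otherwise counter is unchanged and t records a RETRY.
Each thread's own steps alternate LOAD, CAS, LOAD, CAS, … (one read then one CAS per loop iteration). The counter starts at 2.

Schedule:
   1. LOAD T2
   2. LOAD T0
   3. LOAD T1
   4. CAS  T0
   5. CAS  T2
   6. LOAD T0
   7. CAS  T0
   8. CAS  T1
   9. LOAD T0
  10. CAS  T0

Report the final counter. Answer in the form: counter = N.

step 1: T2 LOAD ⇒ load; ctr=2 reg=2
step 2: T0 LOAD ⇒ load; ctr=2 reg=2
step 3: T1 LOAD ⇒ load; ctr=2 reg=2
step 4: T0 CAS ⇒ ok; ctr=3 reg=2
step 5: T2 CAS ⇒ retry; ctr=3 reg=2
step 6: T0 LOAD ⇒ load; ctr=3 reg=3
step 7: T0 CAS ⇒ ok; ctr=4 reg=3
step 8: T1 CAS ⇒ retry; ctr=4 reg=2
step 9: T0 LOAD ⇒ load; ctr=4 reg=4
step 10: T0 CAS ⇒ ok; ctr=5 reg=4

counter = 5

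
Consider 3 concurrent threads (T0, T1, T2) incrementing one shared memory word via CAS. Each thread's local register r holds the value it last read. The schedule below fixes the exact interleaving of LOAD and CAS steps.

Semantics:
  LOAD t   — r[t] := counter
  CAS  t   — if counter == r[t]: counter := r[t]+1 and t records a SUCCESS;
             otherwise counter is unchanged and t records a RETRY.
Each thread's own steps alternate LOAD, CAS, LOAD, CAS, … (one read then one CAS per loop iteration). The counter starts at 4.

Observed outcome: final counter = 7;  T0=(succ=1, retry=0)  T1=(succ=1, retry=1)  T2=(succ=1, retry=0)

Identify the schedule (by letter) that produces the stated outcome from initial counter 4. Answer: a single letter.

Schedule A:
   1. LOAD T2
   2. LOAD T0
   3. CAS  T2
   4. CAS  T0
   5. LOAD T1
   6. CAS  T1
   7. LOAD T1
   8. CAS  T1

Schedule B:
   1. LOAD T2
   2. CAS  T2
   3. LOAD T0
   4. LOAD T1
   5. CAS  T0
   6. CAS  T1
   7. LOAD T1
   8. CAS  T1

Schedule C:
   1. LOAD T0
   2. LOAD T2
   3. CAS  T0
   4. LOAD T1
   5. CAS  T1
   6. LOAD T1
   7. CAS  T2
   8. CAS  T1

B

Simulating candidate B:
1. LOAD T2 → mem=4 r[T2]=4 [LOAD]
2. CAS T2 → mem=5 r[T2]=4 [OK]
3. LOAD T0 → mem=5 r[T0]=5 [LOAD]
4. LOAD T1 → mem=5 r[T1]=5 [LOAD]
5. CAS T0 → mem=6 r[T0]=5 [OK]
6. CAS T1 → mem=6 r[T1]=5 [RETRY]
7. LOAD T1 → mem=6 r[T1]=6 [LOAD]
8. CAS T1 → mem=7 r[T1]=6 [OK]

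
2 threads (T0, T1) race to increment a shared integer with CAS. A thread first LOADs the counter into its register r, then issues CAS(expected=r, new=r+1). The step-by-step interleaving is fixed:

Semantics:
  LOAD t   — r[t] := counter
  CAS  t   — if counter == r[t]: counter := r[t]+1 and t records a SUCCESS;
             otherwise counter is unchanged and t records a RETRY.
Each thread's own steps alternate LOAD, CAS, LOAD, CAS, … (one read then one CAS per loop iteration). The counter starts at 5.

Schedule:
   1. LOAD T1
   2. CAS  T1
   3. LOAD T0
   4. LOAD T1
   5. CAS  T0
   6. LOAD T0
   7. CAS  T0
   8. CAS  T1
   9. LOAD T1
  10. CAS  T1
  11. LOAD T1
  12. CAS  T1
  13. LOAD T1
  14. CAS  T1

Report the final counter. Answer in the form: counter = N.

counter = 11

#1 T1 reads 5
#2 T1 CAS(5→6) writes; counter now 6
#3 T0 reads 6
#4 T1 reads 6
#5 T0 CAS(6→7) writes; counter now 7
#6 T0 reads 7
#7 T0 CAS(7→8) writes; counter now 8
#8 T1 CAS(6→7) fails; counter now 8
#9 T1 reads 8
#10 T1 CAS(8→9) writes; counter now 9
#11 T1 reads 9
#12 T1 CAS(9→10) writes; counter now 10
#13 T1 reads 10
#14 T1 CAS(10→11) writes; counter now 11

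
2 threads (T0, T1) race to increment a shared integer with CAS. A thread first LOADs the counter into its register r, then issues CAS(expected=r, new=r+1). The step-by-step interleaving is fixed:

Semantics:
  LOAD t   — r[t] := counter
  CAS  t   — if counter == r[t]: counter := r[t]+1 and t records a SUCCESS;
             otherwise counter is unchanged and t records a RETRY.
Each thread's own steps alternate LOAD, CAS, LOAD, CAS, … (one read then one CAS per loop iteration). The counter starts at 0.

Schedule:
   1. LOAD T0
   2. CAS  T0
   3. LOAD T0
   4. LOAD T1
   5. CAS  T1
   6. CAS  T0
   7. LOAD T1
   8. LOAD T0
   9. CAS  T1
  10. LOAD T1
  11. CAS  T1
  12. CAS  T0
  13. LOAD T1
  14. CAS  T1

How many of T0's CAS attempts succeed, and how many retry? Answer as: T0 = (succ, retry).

   1) LOAD T0:  M=0  r_T0=0
   2) CAS  T0:  M=1  r_T0=0 ✓
   3) LOAD T0:  M=1  r_T0=1
   4) LOAD T1:  M=1  r_T1=1
   5) CAS  T1:  M=2  r_T1=1 ✓
   6) CAS  T0:  M=2  r_T0=1 ✗
   7) LOAD T1:  M=2  r_T1=2
   8) LOAD T0:  M=2  r_T0=2
   9) CAS  T1:  M=3  r_T1=2 ✓
  10) LOAD T1:  M=3  r_T1=3
  11) CAS  T1:  M=4  r_T1=3 ✓
  12) CAS  T0:  M=4  r_T0=2 ✗
  13) LOAD T1:  M=4  r_T1=4
  14) CAS  T1:  M=5  r_T1=4 ✓

T0 = (1, 2)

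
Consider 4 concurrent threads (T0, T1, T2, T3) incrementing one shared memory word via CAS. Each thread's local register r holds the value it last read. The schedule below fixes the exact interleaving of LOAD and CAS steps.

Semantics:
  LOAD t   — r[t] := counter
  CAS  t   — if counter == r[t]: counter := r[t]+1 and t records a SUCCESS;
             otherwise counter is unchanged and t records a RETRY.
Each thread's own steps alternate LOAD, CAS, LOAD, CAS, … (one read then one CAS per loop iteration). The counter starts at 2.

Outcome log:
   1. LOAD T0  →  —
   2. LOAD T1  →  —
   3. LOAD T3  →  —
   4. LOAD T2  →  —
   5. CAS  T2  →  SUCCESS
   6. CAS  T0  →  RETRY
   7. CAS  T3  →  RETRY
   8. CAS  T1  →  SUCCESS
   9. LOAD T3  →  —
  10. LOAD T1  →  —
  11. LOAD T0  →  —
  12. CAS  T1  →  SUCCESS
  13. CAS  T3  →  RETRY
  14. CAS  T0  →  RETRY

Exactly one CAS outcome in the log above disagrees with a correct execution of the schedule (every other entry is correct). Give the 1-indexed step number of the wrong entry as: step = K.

Correct run:
[1] T0.load  rd  (counter 2, T0.r 2)
[2] T1.load  rd  (counter 2, T1.r 2)
[3] T3.load  rd  (counter 2, T3.r 2)
[4] T2.load  rd  (counter 2, T2.r 2)
[5] T2.cas  hit  (counter 3, T2.r 2)
[6] T0.cas  miss  (counter 3, T0.r 2)
[7] T3.cas  miss  (counter 3, T3.r 2)
[8] T1.cas  miss  (counter 3, T1.r 2)
[9] T3.load  rd  (counter 3, T3.r 3)
[10] T1.load  rd  (counter 3, T1.r 3)
[11] T0.load  rd  (counter 3, T0.r 3)
[12] T1.cas  hit  (counter 4, T1.r 3)
[13] T3.cas  miss  (counter 4, T3.r 3)
[14] T0.cas  miss  (counter 4, T0.r 3)
Log disagrees first at step 8.

step = 8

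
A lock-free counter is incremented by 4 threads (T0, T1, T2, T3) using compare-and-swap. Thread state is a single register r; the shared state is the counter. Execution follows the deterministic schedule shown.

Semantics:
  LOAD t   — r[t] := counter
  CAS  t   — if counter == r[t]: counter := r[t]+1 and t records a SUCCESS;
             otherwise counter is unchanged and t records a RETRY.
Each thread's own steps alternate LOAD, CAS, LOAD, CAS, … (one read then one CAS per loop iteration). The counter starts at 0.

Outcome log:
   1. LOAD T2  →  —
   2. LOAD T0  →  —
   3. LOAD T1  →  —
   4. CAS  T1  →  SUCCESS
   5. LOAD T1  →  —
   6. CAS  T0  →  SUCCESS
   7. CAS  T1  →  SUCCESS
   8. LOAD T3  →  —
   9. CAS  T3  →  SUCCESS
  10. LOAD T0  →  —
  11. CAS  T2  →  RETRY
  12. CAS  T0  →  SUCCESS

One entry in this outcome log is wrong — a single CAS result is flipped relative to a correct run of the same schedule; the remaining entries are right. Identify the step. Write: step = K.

Reference trace:
   1) LOAD T2:  M=0  r_T2=0
   2) LOAD T0:  M=0  r_T0=0
   3) LOAD T1:  M=0  r_T1=0
   4) CAS  T1:  M=1  r_T1=0 ✓
   5) LOAD T1:  M=1  r_T1=1
   6) CAS  T0:  M=1  r_T0=0 ✗
   7) CAS  T1:  M=2  r_T1=1 ✓
   8) LOAD T3:  M=2  r_T3=2
   9) CAS  T3:  M=3  r_T3=2 ✓
  10) LOAD T0:  M=3  r_T0=3
  11) CAS  T2:  M=3  r_T2=0 ✗
  12) CAS  T0:  M=4  r_T0=3 ✓
Flip is step 6.

step = 6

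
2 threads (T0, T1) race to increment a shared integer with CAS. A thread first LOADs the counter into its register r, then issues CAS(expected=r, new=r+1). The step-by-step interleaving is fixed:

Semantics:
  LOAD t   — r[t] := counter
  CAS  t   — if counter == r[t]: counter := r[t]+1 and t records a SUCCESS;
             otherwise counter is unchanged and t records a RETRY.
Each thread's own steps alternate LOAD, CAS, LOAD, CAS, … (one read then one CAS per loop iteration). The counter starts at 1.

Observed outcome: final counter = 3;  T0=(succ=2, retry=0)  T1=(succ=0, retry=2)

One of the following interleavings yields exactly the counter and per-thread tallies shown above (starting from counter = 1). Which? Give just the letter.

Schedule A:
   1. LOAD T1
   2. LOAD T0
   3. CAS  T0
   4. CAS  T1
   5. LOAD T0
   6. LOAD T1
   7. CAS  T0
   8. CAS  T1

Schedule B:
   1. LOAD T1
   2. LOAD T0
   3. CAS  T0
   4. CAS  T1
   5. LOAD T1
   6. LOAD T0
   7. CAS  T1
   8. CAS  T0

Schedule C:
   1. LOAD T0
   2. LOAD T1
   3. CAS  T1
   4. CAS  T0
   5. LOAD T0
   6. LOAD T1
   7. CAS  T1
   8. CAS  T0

Simulating candidate A:
T1 LOAD — after: cnt=1, r=1 — load
T0 LOAD — after: cnt=1, r=1 — load
T0 CAS — after: cnt=2, r=1 — ok
T1 CAS — after: cnt=2, r=1 — retry
T0 LOAD — after: cnt=2, r=2 — load
T1 LOAD — after: cnt=2, r=2 — load
T0 CAS — after: cnt=3, r=2 — ok
T1 CAS — after: cnt=3, r=2 — retry

A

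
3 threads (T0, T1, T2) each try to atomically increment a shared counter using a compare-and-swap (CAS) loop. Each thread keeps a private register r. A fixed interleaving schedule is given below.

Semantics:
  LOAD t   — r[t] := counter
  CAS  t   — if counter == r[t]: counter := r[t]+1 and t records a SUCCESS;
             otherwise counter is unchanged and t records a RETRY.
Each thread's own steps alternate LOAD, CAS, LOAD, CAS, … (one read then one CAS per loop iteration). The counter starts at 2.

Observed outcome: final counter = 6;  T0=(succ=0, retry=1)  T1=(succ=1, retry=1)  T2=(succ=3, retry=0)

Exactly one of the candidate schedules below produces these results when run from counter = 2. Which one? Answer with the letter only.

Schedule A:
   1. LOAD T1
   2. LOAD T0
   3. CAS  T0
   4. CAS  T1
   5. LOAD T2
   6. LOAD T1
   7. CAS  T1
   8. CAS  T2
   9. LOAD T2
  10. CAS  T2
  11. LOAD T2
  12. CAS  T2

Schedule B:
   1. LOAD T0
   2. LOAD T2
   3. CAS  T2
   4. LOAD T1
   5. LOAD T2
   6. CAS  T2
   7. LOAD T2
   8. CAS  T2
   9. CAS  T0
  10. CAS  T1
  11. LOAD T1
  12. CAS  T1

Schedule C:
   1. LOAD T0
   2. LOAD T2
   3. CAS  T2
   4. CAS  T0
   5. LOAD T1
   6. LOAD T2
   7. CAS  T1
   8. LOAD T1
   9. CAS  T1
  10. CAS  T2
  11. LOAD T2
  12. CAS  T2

Tracing schedule B:
step 1: T0 LOAD ⇒ load; ctr=2 reg=2
step 2: T2 LOAD ⇒ load; ctr=2 reg=2
step 3: T2 CAS ⇒ ok; ctr=3 reg=2
step 4: T1 LOAD ⇒ load; ctr=3 reg=3
step 5: T2 LOAD ⇒ load; ctr=3 reg=3
step 6: T2 CAS ⇒ ok; ctr=4 reg=3
step 7: T2 LOAD ⇒ load; ctr=4 reg=4
step 8: T2 CAS ⇒ ok; ctr=5 reg=4
step 9: T0 CAS ⇒ retry; ctr=5 reg=2
step 10: T1 CAS ⇒ retry; ctr=5 reg=3
step 11: T1 LOAD ⇒ load; ctr=5 reg=5
step 12: T1 CAS ⇒ ok; ctr=6 reg=5

B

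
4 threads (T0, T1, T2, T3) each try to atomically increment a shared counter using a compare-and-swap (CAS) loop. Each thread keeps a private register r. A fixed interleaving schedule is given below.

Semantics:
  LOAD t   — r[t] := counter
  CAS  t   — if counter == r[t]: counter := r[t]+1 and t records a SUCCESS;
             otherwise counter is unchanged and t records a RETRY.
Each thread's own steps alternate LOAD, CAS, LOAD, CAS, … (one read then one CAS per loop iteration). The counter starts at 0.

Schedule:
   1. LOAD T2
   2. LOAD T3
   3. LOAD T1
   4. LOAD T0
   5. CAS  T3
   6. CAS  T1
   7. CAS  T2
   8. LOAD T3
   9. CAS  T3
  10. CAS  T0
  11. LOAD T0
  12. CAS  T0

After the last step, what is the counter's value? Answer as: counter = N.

T2 LOAD — after: cnt=0, r=0 — load
T3 LOAD — after: cnt=0, r=0 — load
T1 LOAD — after: cnt=0, r=0 — load
T0 LOAD — after: cnt=0, r=0 — load
T3 CAS — after: cnt=1, r=0 — ok
T1 CAS — after: cnt=1, r=0 — retry
T2 CAS — after: cnt=1, r=0 — retry
T3 LOAD — after: cnt=1, r=1 — load
T3 CAS — after: cnt=2, r=1 — ok
T0 CAS — after: cnt=2, r=0 — retry
T0 LOAD — after: cnt=2, r=2 — load
T0 CAS — after: cnt=3, r=2 — ok

counter = 3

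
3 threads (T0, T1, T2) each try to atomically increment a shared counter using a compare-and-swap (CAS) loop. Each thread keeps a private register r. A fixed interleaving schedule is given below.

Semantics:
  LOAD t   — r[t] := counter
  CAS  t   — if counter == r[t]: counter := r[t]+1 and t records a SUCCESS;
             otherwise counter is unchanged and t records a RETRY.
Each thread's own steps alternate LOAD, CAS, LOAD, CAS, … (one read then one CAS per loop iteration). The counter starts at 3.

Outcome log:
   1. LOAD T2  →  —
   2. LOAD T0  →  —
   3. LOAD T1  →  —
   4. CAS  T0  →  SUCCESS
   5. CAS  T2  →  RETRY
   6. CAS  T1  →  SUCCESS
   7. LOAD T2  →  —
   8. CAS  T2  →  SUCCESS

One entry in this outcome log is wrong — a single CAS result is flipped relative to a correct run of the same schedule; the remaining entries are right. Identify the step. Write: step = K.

Reference trace:
[1] T2.load  rd  (counter 3, T2.r 3)
[2] T0.load  rd  (counter 3, T0.r 3)
[3] T1.load  rd  (counter 3, T1.r 3)
[4] T0.cas  hit  (counter 4, T0.r 3)
[5] T2.cas  miss  (counter 4, T2.r 3)
[6] T1.cas  miss  (counter 4, T1.r 3)
[7] T2.load  rd  (counter 4, T2.r 4)
[8] T2.cas  hit  (counter 5, T2.r 4)
Flip is step 6.

step = 6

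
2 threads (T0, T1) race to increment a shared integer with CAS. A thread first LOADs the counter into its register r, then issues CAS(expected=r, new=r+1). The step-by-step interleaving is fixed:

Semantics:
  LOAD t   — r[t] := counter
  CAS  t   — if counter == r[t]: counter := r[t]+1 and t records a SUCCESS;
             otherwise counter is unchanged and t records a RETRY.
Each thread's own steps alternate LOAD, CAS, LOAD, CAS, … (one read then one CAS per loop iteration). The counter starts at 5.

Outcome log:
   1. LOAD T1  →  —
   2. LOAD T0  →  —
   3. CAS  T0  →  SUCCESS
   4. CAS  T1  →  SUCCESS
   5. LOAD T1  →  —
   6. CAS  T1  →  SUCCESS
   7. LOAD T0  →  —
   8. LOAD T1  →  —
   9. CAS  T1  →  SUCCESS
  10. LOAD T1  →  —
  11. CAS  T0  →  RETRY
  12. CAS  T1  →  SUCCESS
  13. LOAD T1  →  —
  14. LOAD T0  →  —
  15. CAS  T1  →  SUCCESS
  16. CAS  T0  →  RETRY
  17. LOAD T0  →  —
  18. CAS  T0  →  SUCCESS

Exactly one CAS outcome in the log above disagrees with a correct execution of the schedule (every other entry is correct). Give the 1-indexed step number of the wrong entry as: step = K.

step = 4

Correct run:
step 1: T1 LOAD ⇒ load; ctr=5 reg=5
step 2: T0 LOAD ⇒ load; ctr=5 reg=5
step 3: T0 CAS ⇒ ok; ctr=6 reg=5
step 4: T1 CAS ⇒ retry; ctr=6 reg=5
step 5: T1 LOAD ⇒ load; ctr=6 reg=6
step 6: T1 CAS ⇒ ok; ctr=7 reg=6
step 7: T0 LOAD ⇒ load; ctr=7 reg=7
step 8: T1 LOAD ⇒ load; ctr=7 reg=7
step 9: T1 CAS ⇒ ok; ctr=8 reg=7
step 10: T1 LOAD ⇒ load; ctr=8 reg=8
step 11: T0 CAS ⇒ retry; ctr=8 reg=7
step 12: T1 CAS ⇒ ok; ctr=9 reg=8
step 13: T1 LOAD ⇒ load; ctr=9 reg=9
step 14: T0 LOAD ⇒ load; ctr=9 reg=9
step 15: T1 CAS ⇒ ok; ctr=10 reg=9
step 16: T0 CAS ⇒ retry; ctr=10 reg=9
step 17: T0 LOAD ⇒ load; ctr=10 reg=10
step 18: T0 CAS ⇒ ok; ctr=11 reg=10
Log disagrees first at step 4.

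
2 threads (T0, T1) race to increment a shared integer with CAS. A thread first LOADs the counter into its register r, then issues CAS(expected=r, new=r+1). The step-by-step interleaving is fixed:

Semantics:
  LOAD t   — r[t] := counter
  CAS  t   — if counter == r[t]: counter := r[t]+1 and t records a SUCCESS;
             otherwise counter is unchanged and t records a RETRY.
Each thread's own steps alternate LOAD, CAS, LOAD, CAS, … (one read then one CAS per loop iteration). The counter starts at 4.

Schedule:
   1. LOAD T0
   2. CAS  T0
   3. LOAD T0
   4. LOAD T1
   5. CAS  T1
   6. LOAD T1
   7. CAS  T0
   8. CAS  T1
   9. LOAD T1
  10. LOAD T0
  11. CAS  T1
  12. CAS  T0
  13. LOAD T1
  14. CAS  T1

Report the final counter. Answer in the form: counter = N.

#1 T0 reads 4
#2 T0 CAS(4→5) writes; counter now 5
#3 T0 reads 5
#4 T1 reads 5
#5 T1 CAS(5→6) writes; counter now 6
#6 T1 reads 6
#7 T0 CAS(5→6) fails; counter now 6
#8 T1 CAS(6→7) writes; counter now 7
#9 T1 reads 7
#10 T0 reads 7
#11 T1 CAS(7→8) writes; counter now 8
#12 T0 CAS(7→8) fails; counter now 8
#13 T1 reads 8
#14 T1 CAS(8→9) writes; counter now 9

counter = 9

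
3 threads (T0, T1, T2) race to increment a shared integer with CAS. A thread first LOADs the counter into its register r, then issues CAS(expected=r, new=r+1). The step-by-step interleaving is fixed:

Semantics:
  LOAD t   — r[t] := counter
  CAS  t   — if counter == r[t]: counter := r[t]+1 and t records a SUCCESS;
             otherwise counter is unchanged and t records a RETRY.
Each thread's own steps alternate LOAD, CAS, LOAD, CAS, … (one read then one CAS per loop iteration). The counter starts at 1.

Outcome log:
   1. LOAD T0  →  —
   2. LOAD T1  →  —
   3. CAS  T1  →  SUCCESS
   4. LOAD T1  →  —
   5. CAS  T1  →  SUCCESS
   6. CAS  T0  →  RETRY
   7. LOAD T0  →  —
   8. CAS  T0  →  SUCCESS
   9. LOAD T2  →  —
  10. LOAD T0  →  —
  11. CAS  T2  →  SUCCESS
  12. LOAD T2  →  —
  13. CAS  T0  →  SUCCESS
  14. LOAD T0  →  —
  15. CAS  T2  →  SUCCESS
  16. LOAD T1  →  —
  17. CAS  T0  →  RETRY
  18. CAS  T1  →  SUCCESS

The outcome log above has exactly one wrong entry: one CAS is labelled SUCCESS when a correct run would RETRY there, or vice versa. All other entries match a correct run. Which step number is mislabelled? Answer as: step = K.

step = 13

Re-executing:
step 1: T0 LOAD ⇒ load; ctr=1 reg=1
step 2: T1 LOAD ⇒ load; ctr=1 reg=1
step 3: T1 CAS ⇒ ok; ctr=2 reg=1
step 4: T1 LOAD ⇒ load; ctr=2 reg=2
step 5: T1 CAS ⇒ ok; ctr=3 reg=2
step 6: T0 CAS ⇒ retry; ctr=3 reg=1
step 7: T0 LOAD ⇒ load; ctr=3 reg=3
step 8: T0 CAS ⇒ ok; ctr=4 reg=3
step 9: T2 LOAD ⇒ load; ctr=4 reg=4
step 10: T0 LOAD ⇒ load; ctr=4 reg=4
step 11: T2 CAS ⇒ ok; ctr=5 reg=4
step 12: T2 LOAD ⇒ load; ctr=5 reg=5
step 13: T0 CAS ⇒ retry; ctr=5 reg=4
step 14: T0 LOAD ⇒ load; ctr=5 reg=5
step 15: T2 CAS ⇒ ok; ctr=6 reg=5
step 16: T1 LOAD ⇒ load; ctr=6 reg=6
step 17: T0 CAS ⇒ retry; ctr=6 reg=5
step 18: T1 CAS ⇒ ok; ctr=7 reg=6
Log disagrees first at step 13.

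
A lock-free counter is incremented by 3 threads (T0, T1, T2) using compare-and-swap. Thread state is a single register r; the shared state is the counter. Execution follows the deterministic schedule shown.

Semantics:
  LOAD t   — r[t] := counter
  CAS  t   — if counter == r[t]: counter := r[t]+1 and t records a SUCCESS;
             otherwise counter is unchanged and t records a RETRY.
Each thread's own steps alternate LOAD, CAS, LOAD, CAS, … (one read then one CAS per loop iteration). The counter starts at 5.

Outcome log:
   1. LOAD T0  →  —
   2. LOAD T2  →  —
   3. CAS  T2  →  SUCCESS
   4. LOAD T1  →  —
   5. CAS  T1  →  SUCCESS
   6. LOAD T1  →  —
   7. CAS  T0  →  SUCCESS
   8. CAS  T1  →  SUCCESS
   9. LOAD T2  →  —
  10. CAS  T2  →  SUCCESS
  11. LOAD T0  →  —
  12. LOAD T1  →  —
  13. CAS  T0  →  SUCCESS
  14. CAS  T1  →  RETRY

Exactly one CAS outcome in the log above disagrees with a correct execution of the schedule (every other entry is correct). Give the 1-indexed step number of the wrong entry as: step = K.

step = 7

Correct run:
step 1: T0 LOAD ⇒ load; ctr=5 reg=5
step 2: T2 LOAD ⇒ load; ctr=5 reg=5
step 3: T2 CAS ⇒ ok; ctr=6 reg=5
step 4: T1 LOAD ⇒ load; ctr=6 reg=6
step 5: T1 CAS ⇒ ok; ctr=7 reg=6
step 6: T1 LOAD ⇒ load; ctr=7 reg=7
step 7: T0 CAS ⇒ retry; ctr=7 reg=5
step 8: T1 CAS ⇒ ok; ctr=8 reg=7
step 9: T2 LOAD ⇒ load; ctr=8 reg=8
step 10: T2 CAS ⇒ ok; ctr=9 reg=8
step 11: T0 LOAD ⇒ load; ctr=9 reg=9
step 12: T1 LOAD ⇒ load; ctr=9 reg=9
step 13: T0 CAS ⇒ ok; ctr=10 reg=9
step 14: T1 CAS ⇒ retry; ctr=10 reg=9
Mismatch at 7.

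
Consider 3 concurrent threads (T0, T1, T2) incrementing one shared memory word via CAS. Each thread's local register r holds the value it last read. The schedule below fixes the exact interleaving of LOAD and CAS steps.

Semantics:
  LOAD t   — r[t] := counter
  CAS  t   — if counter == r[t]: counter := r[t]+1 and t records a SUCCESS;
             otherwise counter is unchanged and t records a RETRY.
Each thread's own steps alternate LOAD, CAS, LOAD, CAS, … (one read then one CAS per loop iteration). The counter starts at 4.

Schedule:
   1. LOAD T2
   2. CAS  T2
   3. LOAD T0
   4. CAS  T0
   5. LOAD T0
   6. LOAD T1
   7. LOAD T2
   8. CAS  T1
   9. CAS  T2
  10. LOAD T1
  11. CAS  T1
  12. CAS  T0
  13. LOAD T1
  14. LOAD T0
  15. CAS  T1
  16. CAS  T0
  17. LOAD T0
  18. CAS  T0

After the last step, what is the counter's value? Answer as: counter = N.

T2 LOAD — after: cnt=4, r=4 — load
T2 CAS — after: cnt=5, r=4 — ok
T0 LOAD — after: cnt=5, r=5 — load
T0 CAS — after: cnt=6, r=5 — ok
T0 LOAD — after: cnt=6, r=6 — load
T1 LOAD — after: cnt=6, r=6 — load
T2 LOAD — after: cnt=6, r=6 — load
T1 CAS — after: cnt=7, r=6 — ok
T2 CAS — after: cnt=7, r=6 — retry
T1 LOAD — after: cnt=7, r=7 — load
T1 CAS — after: cnt=8, r=7 — ok
T0 CAS — after: cnt=8, r=6 — retry
T1 LOAD — after: cnt=8, r=8 — load
T0 LOAD — after: cnt=8, r=8 — load
T1 CAS — after: cnt=9, r=8 — ok
T0 CAS — after: cnt=9, r=8 — retry
T0 LOAD — after: cnt=9, r=9 — load
T0 CAS — after: cnt=10, r=9 — ok

counter = 10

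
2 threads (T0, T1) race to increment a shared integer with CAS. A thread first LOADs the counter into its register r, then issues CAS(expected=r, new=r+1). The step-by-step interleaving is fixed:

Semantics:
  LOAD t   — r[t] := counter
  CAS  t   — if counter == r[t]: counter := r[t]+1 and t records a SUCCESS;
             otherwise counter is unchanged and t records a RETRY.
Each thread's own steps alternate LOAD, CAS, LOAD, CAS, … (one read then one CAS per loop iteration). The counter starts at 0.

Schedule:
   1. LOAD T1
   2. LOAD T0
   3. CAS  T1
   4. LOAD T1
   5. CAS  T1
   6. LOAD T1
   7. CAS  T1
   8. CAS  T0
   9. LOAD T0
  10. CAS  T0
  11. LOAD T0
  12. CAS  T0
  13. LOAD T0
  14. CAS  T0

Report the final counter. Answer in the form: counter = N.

T1 LOAD — after: cnt=0, r=0 — load
T0 LOAD — after: cnt=0, r=0 — load
T1 CAS — after: cnt=1, r=0 — ok
T1 LOAD — after: cnt=1, r=1 — load
T1 CAS — after: cnt=2, r=1 — ok
T1 LOAD — after: cnt=2, r=2 — load
T1 CAS — after: cnt=3, r=2 — ok
T0 CAS — after: cnt=3, r=0 — retry
T0 LOAD — after: cnt=3, r=3 — load
T0 CAS — after: cnt=4, r=3 — ok
T0 LOAD — after: cnt=4, r=4 — load
T0 CAS — after: cnt=5, r=4 — ok
T0 LOAD — after: cnt=5, r=5 — load
T0 CAS — after: cnt=6, r=5 — ok

counter = 6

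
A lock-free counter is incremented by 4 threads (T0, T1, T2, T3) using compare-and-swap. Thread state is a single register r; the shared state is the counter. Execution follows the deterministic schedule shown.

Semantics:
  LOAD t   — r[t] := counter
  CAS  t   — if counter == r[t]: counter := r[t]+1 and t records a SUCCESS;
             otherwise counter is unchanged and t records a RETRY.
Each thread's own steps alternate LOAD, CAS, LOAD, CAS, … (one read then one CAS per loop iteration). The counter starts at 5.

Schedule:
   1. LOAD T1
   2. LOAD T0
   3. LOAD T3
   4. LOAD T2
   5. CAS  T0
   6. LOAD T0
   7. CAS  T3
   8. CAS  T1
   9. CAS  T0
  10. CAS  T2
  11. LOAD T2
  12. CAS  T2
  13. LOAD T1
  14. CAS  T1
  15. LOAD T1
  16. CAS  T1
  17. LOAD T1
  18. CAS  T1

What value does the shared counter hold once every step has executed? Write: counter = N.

counter = 11

T1 LOAD — after: cnt=5, r=5 — load
T0 LOAD — after: cnt=5, r=5 — load
T3 LOAD — after: cnt=5, r=5 — load
T2 LOAD — after: cnt=5, r=5 — load
T0 CAS — after: cnt=6, r=5 — ok
T0 LOAD — after: cnt=6, r=6 — load
T3 CAS — after: cnt=6, r=5 — retry
T1 CAS — after: cnt=6, r=5 — retry
T0 CAS — after: cnt=7, r=6 — ok
T2 CAS — after: cnt=7, r=5 — retry
T2 LOAD — after: cnt=7, r=7 — load
T2 CAS — after: cnt=8, r=7 — ok
T1 LOAD — after: cnt=8, r=8 — load
T1 CAS — after: cnt=9, r=8 — ok
T1 LOAD — after: cnt=9, r=9 — load
T1 CAS — after: cnt=10, r=9 — ok
T1 LOAD — after: cnt=10, r=10 — load
T1 CAS — after: cnt=11, r=10 — ok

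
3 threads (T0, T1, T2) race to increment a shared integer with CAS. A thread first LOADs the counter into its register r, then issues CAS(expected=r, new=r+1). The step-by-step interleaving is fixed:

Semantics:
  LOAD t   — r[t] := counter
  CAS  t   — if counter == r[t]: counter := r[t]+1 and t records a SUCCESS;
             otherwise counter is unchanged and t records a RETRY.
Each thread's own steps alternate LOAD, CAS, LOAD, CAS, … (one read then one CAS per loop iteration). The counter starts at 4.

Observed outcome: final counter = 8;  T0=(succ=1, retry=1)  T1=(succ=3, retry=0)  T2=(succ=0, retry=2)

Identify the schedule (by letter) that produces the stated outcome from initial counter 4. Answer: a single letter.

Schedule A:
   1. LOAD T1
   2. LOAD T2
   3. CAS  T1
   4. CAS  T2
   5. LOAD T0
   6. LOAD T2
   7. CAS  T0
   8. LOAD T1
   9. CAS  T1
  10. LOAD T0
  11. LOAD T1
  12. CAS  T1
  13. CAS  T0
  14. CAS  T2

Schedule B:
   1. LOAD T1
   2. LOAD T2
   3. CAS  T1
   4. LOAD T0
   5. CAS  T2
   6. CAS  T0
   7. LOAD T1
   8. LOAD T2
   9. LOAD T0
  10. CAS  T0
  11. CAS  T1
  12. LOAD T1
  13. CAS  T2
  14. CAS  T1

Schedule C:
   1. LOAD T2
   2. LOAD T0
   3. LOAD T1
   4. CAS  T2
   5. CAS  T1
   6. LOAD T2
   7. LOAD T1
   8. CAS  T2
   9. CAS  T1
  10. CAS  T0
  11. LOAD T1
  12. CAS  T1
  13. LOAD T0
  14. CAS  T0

Tracing schedule A:
1. LOAD T1 → mem=4 r[T1]=4 [LOAD]
2. LOAD T2 → mem=4 r[T2]=4 [LOAD]
3. CAS T1 → mem=5 r[T1]=4 [OK]
4. CAS T2 → mem=5 r[T2]=4 [RETRY]
5. LOAD T0 → mem=5 r[T0]=5 [LOAD]
6. LOAD T2 → mem=5 r[T2]=5 [LOAD]
7. CAS T0 → mem=6 r[T0]=5 [OK]
8. LOAD T1 → mem=6 r[T1]=6 [LOAD]
9. CAS T1 → mem=7 r[T1]=6 [OK]
10. LOAD T0 → mem=7 r[T0]=7 [LOAD]
11. LOAD T1 → mem=7 r[T1]=7 [LOAD]
12. CAS T1 → mem=8 r[T1]=7 [OK]
13. CAS T0 → mem=8 r[T0]=7 [RETRY]
14. CAS T2 → mem=8 r[T2]=5 [RETRY]

A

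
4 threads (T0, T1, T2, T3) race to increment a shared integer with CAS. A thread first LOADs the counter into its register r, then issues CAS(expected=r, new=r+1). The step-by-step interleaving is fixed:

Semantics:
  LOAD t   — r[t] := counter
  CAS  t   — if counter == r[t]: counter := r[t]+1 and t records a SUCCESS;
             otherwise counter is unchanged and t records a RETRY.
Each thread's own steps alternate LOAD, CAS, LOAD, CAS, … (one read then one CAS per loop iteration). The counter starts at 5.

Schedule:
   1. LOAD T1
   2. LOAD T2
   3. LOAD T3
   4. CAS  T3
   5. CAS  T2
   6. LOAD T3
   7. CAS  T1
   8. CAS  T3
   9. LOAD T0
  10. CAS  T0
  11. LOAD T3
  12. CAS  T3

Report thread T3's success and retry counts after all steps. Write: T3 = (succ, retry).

T1 LOAD — after: cnt=5, r=5 — load
T2 LOAD — after: cnt=5, r=5 — load
T3 LOAD — after: cnt=5, r=5 — load
T3 CAS — after: cnt=6, r=5 — ok
T2 CAS — after: cnt=6, r=5 — retry
T3 LOAD — after: cnt=6, r=6 — load
T1 CAS — after: cnt=6, r=5 — retry
T3 CAS — after: cnt=7, r=6 — ok
T0 LOAD — after: cnt=7, r=7 — load
T0 CAS — after: cnt=8, r=7 — ok
T3 LOAD — after: cnt=8, r=8 — load
T3 CAS — after: cnt=9, r=8 — ok

T3 = (3, 0)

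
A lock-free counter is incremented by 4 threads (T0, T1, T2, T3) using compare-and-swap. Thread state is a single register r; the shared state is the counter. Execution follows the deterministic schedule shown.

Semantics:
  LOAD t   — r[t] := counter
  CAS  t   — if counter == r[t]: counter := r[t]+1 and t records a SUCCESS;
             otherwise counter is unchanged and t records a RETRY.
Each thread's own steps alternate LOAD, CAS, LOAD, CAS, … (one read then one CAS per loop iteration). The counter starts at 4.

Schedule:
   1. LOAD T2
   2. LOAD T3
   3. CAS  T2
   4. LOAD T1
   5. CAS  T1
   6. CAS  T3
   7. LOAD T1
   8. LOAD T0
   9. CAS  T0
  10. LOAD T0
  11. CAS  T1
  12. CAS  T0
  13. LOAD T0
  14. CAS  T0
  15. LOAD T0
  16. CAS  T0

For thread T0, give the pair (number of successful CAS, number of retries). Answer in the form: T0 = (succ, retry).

#1 T2 reads 4
#2 T3 reads 4
#3 T2 CAS(4→5) writes; counter now 5
#4 T1 reads 5
#5 T1 CAS(5→6) writes; counter now 6
#6 T3 CAS(4→5) fails; counter now 6
#7 T1 reads 6
#8 T0 reads 6
#9 T0 CAS(6→7) writes; counter now 7
#10 T0 reads 7
#11 T1 CAS(6→7) fails; counter now 7
#12 T0 CAS(7→8) writes; counter now 8
#13 T0 reads 8
#14 T0 CAS(8→9) writes; counter now 9
#15 T0 reads 9
#16 T0 CAS(9→10) writes; counter now 10

T0 = (4, 0)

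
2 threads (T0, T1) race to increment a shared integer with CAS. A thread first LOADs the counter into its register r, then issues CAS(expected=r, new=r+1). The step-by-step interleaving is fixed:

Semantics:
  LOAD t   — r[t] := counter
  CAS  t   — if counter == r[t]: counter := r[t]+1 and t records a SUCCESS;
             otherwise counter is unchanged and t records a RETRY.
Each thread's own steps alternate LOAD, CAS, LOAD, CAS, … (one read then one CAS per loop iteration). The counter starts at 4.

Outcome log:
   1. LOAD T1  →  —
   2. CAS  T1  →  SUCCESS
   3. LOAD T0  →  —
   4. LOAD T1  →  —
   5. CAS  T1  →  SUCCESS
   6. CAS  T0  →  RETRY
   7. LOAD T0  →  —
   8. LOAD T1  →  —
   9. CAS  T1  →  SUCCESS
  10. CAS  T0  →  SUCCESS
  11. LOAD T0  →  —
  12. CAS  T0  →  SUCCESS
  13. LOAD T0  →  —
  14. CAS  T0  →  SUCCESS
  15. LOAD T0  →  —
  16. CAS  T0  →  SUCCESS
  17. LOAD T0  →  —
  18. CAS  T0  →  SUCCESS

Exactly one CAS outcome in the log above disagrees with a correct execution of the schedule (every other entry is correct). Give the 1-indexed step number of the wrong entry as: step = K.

step = 10

Re-executing:
[1] T1.load  rd  (counter 4, T1.r 4)
[2] T1.cas  hit  (counter 5, T1.r 4)
[3] T0.load  rd  (counter 5, T0.r 5)
[4] T1.load  rd  (counter 5, T1.r 5)
[5] T1.cas  hit  (counter 6, T1.r 5)
[6] T0.cas  miss  (counter 6, T0.r 5)
[7] T0.load  rd  (counter 6, T0.r 6)
[8] T1.load  rd  (counter 6, T1.r 6)
[9] T1.cas  hit  (counter 7, T1.r 6)
[10] T0.cas  miss  (counter 7, T0.r 6)
[11] T0.load  rd  (counter 7, T0.r 7)
[12] T0.cas  hit  (counter 8, T0.r 7)
[13] T0.load  rd  (counter 8, T0.r 8)
[14] T0.cas  hit  (counter 9, T0.r 8)
[15] T0.load  rd  (counter 9, T0.r 9)
[16] T0.cas  hit  (counter 10, T0.r 9)
[17] T0.load  rd  (counter 10, T0.r 10)
[18] T0.cas  hit  (counter 11, T0.r 10)
Log disagrees first at step 10.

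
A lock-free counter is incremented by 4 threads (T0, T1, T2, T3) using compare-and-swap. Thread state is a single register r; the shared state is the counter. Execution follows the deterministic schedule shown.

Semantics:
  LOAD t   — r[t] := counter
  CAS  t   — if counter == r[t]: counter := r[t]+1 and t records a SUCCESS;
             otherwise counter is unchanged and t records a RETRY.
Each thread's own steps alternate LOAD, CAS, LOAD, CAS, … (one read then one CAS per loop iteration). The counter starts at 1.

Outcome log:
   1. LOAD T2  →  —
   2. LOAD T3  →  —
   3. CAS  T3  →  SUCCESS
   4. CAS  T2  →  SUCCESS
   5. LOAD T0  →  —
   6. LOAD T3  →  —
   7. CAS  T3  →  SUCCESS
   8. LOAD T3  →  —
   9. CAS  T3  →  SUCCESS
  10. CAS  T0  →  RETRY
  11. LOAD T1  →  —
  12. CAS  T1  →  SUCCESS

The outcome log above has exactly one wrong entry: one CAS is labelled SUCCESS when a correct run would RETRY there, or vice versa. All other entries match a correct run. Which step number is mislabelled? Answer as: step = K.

step = 4

Re-executing:
1. LOAD T2 → mem=1 r[T2]=1 [LOAD]
2. LOAD T3 → mem=1 r[T3]=1 [LOAD]
3. CAS T3 → mem=2 r[T3]=1 [OK]
4. CAS T2 → mem=2 r[T2]=1 [RETRY]
5. LOAD T0 → mem=2 r[T0]=2 [LOAD]
6. LOAD T3 → mem=2 r[T3]=2 [LOAD]
7. CAS T3 → mem=3 r[T3]=2 [OK]
8. LOAD T3 → mem=3 r[T3]=3 [LOAD]
9. CAS T3 → mem=4 r[T3]=3 [OK]
10. CAS T0 → mem=4 r[T0]=2 [RETRY]
11. LOAD T1 → mem=4 r[T1]=4 [LOAD]
12. CAS T1 → mem=5 r[T1]=4 [OK]
Mismatch at 4.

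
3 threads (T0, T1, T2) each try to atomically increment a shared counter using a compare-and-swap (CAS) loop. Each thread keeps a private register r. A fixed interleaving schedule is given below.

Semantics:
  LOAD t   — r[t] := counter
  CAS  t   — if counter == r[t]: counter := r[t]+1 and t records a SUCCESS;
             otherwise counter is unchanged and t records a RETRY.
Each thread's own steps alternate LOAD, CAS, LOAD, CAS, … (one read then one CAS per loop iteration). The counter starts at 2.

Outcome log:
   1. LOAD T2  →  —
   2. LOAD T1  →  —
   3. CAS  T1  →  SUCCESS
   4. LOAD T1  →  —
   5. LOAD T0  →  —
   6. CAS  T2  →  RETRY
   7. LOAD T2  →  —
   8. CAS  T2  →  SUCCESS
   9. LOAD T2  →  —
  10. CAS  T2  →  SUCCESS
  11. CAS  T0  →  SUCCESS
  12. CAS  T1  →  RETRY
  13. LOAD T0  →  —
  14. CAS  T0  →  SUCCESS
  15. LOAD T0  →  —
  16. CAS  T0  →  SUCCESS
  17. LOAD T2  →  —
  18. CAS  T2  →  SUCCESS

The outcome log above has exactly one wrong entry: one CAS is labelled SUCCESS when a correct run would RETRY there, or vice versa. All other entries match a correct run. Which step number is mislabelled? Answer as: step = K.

step = 11

Correct run:
#1 T2 reads 2
#2 T1 reads 2
#3 T1 CAS(2→3) writes; counter now 3
#4 T1 reads 3
#5 T0 reads 3
#6 T2 CAS(2→3) fails; counter now 3
#7 T2 reads 3
#8 T2 CAS(3→4) writes; counter now 4
#9 T2 reads 4
#10 T2 CAS(4→5) writes; counter now 5
#11 T0 CAS(3→4) fails; counter now 5
#12 T1 CAS(3→4) fails; counter now 5
#13 T0 reads 5
#14 T0 CAS(5→6) writes; counter now 6
#15 T0 reads 6
#16 T0 CAS(6→7) writes; counter now 7
#17 T2 reads 7
#18 T2 CAS(7→8) writes; counter now 8
Flip is step 11.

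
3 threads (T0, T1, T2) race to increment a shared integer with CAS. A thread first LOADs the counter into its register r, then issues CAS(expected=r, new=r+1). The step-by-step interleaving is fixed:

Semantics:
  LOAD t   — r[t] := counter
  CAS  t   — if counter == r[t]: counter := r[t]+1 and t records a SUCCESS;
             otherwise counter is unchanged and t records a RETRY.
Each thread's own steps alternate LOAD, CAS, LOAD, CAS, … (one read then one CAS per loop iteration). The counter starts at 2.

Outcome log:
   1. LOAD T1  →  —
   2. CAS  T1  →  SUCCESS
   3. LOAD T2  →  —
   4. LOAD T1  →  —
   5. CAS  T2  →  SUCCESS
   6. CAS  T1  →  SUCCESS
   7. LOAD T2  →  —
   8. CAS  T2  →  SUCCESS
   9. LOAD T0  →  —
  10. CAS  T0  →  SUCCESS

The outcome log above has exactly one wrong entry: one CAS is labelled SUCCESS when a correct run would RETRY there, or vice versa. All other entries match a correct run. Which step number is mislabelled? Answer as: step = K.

Reference trace:
   1) LOAD T1:  M=2  r_T1=2
   2) CAS  T1:  M=3  r_T1=2 ✓
   3) LOAD T2:  M=3  r_T2=3
   4) LOAD T1:  M=3  r_T1=3
   5) CAS  T2:  M=4  r_T2=3 ✓
   6) CAS  T1:  M=4  r_T1=3 ✗
   7) LOAD T2:  M=4  r_T2=4
   8) CAS  T2:  M=5  r_T2=4 ✓
   9) LOAD T0:  M=5  r_T0=5
  10) CAS  T0:  M=6  r_T0=5 ✓
Mismatch at 6.

step = 6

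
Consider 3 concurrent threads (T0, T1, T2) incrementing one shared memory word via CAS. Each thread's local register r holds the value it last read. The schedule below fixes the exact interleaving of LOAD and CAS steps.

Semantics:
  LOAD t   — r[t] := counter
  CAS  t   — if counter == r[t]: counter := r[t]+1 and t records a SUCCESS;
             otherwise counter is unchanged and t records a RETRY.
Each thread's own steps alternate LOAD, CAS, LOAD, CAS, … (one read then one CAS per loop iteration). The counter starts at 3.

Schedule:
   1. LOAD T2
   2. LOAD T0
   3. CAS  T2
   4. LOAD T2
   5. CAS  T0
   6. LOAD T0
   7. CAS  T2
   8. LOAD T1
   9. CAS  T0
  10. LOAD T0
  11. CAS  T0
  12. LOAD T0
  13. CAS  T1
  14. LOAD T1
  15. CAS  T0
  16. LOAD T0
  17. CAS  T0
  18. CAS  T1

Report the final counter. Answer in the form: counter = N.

1. LOAD T2 → mem=3 r[T2]=3 [LOAD]
2. LOAD T0 → mem=3 r[T0]=3 [LOAD]
3. CAS T2 → mem=4 r[T2]=3 [OK]
4. LOAD T2 → mem=4 r[T2]=4 [LOAD]
5. CAS T0 → mem=4 r[T0]=3 [RETRY]
6. LOAD T0 → mem=4 r[T0]=4 [LOAD]
7. CAS T2 → mem=5 r[T2]=4 [OK]
8. LOAD T1 → mem=5 r[T1]=5 [LOAD]
9. CAS T0 → mem=5 r[T0]=4 [RETRY]
10. LOAD T0 → mem=5 r[T0]=5 [LOAD]
11. CAS T0 → mem=6 r[T0]=5 [OK]
12. LOAD T0 → mem=6 r[T0]=6 [LOAD]
13. CAS T1 → mem=6 r[T1]=5 [RETRY]
14. LOAD T1 → mem=6 r[T1]=6 [LOAD]
15. CAS T0 → mem=7 r[T0]=6 [OK]
16. LOAD T0 → mem=7 r[T0]=7 [LOAD]
17. CAS T0 → mem=8 r[T0]=7 [OK]
18. CAS T1 → mem=8 r[T1]=6 [RETRY]

counter = 8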